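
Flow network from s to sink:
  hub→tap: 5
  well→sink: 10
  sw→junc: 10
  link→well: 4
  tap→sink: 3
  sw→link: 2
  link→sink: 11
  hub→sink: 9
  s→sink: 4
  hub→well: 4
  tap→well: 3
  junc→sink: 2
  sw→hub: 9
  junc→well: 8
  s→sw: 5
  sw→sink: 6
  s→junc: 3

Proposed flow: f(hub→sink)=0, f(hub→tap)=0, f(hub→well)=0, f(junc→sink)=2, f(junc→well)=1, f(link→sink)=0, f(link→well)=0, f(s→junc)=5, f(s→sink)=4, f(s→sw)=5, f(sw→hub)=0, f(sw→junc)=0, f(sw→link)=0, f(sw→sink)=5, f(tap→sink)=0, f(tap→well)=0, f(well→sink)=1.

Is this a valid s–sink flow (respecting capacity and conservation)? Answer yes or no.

No

Capacity violated on s→junc: flow 5 > capacity 3.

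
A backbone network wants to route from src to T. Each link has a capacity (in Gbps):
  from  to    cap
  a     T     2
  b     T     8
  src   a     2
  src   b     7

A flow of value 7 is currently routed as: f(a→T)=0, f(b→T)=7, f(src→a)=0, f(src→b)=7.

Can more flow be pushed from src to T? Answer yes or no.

Residual path src→a→T has bottleneck 2 > 0.
Pushing 2 along it raises the flow to 9, so the given flow is not maximum.

Yes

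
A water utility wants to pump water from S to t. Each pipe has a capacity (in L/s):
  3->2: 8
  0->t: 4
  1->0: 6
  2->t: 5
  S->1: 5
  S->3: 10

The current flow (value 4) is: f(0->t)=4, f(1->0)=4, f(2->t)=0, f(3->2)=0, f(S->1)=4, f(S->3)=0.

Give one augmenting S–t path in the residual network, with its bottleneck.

Residual along S->3->2->t: S->3: 10, 3->2: 8, 2->t: 5.
Bottleneck = min = 5.

S->3->2->t, bottleneck 5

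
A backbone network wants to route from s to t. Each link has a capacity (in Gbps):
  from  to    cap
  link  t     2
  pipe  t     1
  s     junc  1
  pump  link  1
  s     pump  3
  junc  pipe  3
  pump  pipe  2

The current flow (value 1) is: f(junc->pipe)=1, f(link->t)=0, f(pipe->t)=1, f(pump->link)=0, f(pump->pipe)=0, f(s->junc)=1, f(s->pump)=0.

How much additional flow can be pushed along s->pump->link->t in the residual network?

1

Residual capacities along the path: s->pump: 3, pump->link: 1, link->t: 2.
Minimum is 1.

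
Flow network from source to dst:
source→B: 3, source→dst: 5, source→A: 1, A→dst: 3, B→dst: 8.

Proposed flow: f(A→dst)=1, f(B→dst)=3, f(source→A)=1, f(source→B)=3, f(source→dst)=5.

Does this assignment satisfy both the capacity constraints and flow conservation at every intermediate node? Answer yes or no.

Yes

Every edge has 0 ≤ f(e) ≤ cap(e).
At each intermediate node, inflow equals outflow.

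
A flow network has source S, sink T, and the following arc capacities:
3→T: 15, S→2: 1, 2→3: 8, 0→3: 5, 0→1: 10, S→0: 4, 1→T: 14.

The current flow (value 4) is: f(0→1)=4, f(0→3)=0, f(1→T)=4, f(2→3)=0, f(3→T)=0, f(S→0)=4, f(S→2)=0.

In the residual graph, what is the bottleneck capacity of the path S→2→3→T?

Residual capacities along the path: S→2: 1, 2→3: 8, 3→T: 15.
Minimum is 1.

1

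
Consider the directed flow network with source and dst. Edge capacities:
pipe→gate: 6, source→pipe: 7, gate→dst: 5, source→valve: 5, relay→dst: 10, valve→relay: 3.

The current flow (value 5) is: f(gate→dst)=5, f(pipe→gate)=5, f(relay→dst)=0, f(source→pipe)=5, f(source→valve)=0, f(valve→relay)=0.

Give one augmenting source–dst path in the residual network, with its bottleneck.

Residual along source→valve→relay→dst: source→valve: 5, valve→relay: 3, relay→dst: 10.
Bottleneck = min = 3.

source→valve→relay→dst, bottleneck 3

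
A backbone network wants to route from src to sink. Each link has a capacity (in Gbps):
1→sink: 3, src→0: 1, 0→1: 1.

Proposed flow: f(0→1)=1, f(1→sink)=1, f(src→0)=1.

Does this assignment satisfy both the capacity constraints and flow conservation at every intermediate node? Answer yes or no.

Yes

Every edge has 0 ≤ f(e) ≤ cap(e).
At each intermediate node, inflow equals outflow.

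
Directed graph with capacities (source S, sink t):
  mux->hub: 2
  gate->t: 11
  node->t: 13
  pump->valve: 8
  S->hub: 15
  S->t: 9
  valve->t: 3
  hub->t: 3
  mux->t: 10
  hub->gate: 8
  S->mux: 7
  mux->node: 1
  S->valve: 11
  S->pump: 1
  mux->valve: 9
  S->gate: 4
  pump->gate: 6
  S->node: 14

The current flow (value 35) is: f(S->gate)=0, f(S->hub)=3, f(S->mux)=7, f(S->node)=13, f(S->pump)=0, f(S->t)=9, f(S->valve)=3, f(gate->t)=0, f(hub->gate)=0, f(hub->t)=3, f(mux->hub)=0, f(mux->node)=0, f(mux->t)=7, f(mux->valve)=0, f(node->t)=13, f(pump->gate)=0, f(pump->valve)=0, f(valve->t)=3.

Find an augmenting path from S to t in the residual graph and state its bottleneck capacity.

S->gate->t, bottleneck 4

Residual along S->gate->t: S->gate: 4, gate->t: 11.
Bottleneck = min = 4.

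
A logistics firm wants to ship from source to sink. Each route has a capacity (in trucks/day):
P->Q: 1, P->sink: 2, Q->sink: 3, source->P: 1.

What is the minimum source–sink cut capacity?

Max flow = 1 (via 1 augmenting path).
In the residual at optimum, the set reachable from source is {source}.
Cut edges: source->P (cap 1). Sum = 1.

1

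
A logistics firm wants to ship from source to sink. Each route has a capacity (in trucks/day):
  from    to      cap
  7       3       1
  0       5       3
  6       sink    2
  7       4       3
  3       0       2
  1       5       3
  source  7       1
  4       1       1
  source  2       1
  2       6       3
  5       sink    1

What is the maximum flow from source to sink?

2

Augment source->2->6->sink: bottleneck 1. Total 1.
Augment source->7->3->0->5->sink: bottleneck 1. Total 2.
No augmenting path remains in the residual graph.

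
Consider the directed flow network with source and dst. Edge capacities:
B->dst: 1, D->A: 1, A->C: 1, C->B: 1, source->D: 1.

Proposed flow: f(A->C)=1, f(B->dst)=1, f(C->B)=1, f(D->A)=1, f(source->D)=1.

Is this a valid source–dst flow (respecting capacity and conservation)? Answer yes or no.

Yes

Every edge has 0 ≤ f(e) ≤ cap(e).
At each intermediate node, inflow equals outflow.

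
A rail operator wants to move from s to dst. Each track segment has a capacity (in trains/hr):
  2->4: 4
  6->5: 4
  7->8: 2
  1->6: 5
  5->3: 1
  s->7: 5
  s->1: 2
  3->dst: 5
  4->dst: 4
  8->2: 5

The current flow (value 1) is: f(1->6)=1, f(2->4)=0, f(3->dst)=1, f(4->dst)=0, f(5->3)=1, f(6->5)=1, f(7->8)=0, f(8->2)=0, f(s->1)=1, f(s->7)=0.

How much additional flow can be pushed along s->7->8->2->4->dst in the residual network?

2

Residual capacities along the path: s->7: 5, 7->8: 2, 8->2: 5, 2->4: 4, 4->dst: 4.
Minimum is 2.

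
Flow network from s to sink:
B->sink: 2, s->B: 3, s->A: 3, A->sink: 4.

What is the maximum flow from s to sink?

5

Augment s->A->sink: bottleneck 3. Total 3.
Augment s->B->sink: bottleneck 2. Total 5.
No augmenting path remains in the residual graph.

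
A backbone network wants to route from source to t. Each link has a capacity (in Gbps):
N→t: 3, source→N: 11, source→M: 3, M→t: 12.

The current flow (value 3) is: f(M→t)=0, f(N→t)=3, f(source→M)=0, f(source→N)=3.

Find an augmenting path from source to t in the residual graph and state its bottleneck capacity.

Residual along source→M→t: source→M: 3, M→t: 12.
Bottleneck = min = 3.

source→M→t, bottleneck 3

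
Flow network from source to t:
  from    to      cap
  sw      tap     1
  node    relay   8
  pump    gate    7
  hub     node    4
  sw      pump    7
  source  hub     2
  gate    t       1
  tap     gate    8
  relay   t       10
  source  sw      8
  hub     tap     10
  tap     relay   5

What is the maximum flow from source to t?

4

Augment source→sw→pump→gate→t: bottleneck 1. Total 1.
Augment source→sw→tap→relay→t: bottleneck 1. Total 2.
Augment source→hub→tap→relay→t: bottleneck 2. Total 4.
No augmenting path remains in the residual graph.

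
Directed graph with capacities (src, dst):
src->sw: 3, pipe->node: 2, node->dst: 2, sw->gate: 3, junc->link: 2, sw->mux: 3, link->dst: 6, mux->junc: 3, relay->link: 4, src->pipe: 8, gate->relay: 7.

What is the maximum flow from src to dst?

Augment src->pipe->node->dst: bottleneck 2. Total 2.
Augment src->sw->gate->relay->link->dst: bottleneck 3. Total 5.
No augmenting path remains in the residual graph.

5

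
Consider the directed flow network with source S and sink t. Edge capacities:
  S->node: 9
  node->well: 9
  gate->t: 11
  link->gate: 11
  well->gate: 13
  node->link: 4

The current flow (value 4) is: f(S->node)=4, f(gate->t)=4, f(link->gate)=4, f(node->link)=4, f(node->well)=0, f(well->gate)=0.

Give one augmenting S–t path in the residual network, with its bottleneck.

S->node->well->gate->t, bottleneck 5

Residual along S->node->well->gate->t: S->node: 5, node->well: 9, well->gate: 13, gate->t: 7.
Bottleneck = min = 5.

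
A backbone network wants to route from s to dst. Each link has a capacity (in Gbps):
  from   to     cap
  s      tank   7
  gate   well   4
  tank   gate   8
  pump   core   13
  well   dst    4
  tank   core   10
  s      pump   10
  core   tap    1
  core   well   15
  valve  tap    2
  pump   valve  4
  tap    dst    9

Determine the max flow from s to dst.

7

Augment s->tank->gate->well->dst: bottleneck 4. Total 4.
Augment s->tank->core->tap->dst: bottleneck 1. Total 5.
Augment s->pump->valve->tap->dst: bottleneck 2. Total 7.
No augmenting path remains in the residual graph.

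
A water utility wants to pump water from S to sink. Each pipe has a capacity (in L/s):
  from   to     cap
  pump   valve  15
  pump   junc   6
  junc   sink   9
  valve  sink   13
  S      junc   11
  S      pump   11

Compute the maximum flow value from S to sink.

20

Augment S->junc->sink: bottleneck 9. Total 9.
Augment S->pump->valve->sink: bottleneck 11. Total 20.
No augmenting path remains in the residual graph.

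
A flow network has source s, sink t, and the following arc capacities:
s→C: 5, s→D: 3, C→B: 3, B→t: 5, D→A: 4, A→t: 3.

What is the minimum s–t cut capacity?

Max flow = 6 (via 2 augmenting paths).
In the residual at optimum, the set reachable from s is {C, s}.
Cut edges: C→B (cap 3), s→D (cap 3). Sum = 6.

6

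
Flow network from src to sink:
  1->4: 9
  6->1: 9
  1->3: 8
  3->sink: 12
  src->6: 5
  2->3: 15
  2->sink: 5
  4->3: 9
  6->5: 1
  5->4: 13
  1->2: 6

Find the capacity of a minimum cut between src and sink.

5

Max flow = 5 (via 1 augmenting path).
In the residual at optimum, the set reachable from src is {src}.
Cut edges: src->6 (cap 5). Sum = 5.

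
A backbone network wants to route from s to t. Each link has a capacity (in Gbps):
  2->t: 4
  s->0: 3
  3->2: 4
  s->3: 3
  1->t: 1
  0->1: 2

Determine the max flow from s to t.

4

Augment s->3->2->t: bottleneck 3. Total 3.
Augment s->0->1->t: bottleneck 1. Total 4.
No augmenting path remains in the residual graph.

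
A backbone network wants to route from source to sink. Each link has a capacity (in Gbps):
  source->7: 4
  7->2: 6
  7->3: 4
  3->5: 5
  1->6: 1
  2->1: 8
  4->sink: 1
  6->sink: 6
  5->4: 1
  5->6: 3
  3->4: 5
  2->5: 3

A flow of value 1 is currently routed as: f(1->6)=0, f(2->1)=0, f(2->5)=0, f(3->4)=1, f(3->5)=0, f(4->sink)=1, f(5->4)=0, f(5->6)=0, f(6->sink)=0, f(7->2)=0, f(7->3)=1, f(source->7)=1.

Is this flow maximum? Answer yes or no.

No

Residual path source->7->3->5->6->sink has bottleneck 3 > 0.
Pushing 3 along it raises the flow to 4, so the given flow is not maximum.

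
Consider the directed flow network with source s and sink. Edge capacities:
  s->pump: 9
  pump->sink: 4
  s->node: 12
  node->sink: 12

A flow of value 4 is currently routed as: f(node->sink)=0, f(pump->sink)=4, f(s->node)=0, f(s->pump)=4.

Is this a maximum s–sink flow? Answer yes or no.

No

Residual path s->node->sink has bottleneck 12 > 0.
Pushing 12 along it raises the flow to 16, so the given flow is not maximum.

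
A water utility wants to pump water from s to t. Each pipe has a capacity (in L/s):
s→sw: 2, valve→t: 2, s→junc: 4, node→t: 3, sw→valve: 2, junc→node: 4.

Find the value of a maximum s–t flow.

Augment s→junc→node→t: bottleneck 3. Total 3.
Augment s→sw→valve→t: bottleneck 2. Total 5.
No augmenting path remains in the residual graph.

5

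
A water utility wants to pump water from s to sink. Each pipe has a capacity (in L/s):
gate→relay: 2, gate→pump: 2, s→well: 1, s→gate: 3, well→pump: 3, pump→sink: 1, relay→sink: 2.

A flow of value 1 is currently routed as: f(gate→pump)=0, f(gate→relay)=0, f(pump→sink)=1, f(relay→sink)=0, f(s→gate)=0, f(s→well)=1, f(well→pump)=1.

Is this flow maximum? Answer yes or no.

No

Residual path s→gate→relay→sink has bottleneck 2 > 0.
Pushing 2 along it raises the flow to 3, so the given flow is not maximum.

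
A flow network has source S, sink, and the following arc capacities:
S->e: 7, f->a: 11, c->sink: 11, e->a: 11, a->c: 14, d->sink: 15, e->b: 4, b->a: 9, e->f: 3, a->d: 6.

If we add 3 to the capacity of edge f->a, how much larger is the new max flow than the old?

0

Original max flow = 7.
Edge f->a does not cross the min cut (source side {S}), so extra capacity there cannot help.
New max flow = 7. Increase = 0.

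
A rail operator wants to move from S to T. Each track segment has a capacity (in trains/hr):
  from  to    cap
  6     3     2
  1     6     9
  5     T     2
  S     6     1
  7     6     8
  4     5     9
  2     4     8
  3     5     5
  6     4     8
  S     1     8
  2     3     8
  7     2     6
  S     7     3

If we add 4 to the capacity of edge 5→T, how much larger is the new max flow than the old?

Original max flow = 2.
After raising cap(5→T), augmenting paths through that edge carry 4 more units.
New max flow = 6. Increase = 4.

4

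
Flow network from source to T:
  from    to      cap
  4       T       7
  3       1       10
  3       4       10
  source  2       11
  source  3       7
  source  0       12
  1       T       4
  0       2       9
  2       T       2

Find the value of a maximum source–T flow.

9

Augment source→2→T: bottleneck 2. Total 2.
Augment source→3→1→T: bottleneck 4. Total 6.
Augment source→3→4→T: bottleneck 3. Total 9.
No augmenting path remains in the residual graph.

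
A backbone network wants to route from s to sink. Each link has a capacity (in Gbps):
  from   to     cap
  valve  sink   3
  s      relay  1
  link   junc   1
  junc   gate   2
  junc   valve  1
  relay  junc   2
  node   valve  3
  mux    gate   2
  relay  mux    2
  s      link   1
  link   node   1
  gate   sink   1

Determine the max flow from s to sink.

Augment s->relay->mux->gate->sink: bottleneck 1. Total 1.
Augment s->link->junc->valve->sink: bottleneck 1. Total 2.
No augmenting path remains in the residual graph.

2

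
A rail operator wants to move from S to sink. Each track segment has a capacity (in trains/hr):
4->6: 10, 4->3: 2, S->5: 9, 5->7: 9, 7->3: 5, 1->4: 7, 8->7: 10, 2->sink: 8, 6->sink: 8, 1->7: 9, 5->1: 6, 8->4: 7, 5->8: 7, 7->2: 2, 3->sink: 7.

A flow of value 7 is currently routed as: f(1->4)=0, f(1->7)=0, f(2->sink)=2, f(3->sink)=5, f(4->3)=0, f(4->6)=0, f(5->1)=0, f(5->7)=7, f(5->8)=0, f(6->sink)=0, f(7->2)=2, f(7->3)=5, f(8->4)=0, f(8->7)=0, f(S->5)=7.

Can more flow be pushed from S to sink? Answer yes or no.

Yes

Residual path S->5->8->4->3->sink has bottleneck 2 > 0.
Pushing 2 along it raises the flow to 9, so the given flow is not maximum.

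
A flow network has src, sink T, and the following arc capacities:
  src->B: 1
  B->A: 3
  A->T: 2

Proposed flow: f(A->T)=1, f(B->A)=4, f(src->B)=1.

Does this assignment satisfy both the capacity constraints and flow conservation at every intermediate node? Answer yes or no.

No

Capacity violated on B->A: flow 4 > capacity 3.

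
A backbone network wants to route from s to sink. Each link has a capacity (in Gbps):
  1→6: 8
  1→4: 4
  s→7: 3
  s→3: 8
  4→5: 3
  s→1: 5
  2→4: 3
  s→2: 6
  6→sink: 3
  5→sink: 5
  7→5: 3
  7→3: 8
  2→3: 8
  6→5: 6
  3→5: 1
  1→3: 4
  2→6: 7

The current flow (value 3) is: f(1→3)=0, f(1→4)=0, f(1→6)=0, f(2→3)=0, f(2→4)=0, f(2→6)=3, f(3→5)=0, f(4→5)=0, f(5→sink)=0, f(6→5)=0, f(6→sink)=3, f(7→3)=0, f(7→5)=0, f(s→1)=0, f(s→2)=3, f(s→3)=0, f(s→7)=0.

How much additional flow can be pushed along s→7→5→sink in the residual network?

3

Residual capacities along the path: s→7: 3, 7→5: 3, 5→sink: 5.
Minimum is 3.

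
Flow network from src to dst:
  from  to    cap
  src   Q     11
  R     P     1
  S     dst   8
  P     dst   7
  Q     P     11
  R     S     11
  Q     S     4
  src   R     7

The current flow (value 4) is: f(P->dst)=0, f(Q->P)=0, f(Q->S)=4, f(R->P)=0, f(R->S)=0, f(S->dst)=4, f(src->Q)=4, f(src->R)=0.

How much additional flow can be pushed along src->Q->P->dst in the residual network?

Residual capacities along the path: src->Q: 7, Q->P: 11, P->dst: 7.
Minimum is 7.

7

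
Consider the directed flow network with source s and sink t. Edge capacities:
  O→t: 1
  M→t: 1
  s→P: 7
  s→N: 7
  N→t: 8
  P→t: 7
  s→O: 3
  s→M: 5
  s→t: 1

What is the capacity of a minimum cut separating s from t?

Max flow = 17 (via 5 augmenting paths).
In the residual at optimum, the set reachable from s is {M, O, s}.
Cut edges: s→P (cap 7), s→N (cap 7), s→t (cap 1), O→t (cap 1), M→t (cap 1). Sum = 17.

17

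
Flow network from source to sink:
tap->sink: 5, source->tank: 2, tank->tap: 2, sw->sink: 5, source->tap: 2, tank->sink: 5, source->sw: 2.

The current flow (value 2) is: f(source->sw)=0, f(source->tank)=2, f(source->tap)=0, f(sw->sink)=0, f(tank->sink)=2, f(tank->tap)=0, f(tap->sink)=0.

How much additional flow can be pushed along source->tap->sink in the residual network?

2

Residual capacities along the path: source->tap: 2, tap->sink: 5.
Minimum is 2.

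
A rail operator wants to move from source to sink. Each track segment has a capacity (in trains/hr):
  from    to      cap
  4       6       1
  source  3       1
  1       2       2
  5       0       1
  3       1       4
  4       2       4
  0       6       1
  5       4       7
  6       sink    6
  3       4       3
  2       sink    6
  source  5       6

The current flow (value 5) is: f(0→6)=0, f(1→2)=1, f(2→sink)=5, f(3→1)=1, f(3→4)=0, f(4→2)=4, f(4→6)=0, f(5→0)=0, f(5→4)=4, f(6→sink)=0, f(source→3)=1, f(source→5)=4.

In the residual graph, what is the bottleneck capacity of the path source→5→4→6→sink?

Residual capacities along the path: source→5: 2, 5→4: 3, 4→6: 1, 6→sink: 6.
Minimum is 1.

1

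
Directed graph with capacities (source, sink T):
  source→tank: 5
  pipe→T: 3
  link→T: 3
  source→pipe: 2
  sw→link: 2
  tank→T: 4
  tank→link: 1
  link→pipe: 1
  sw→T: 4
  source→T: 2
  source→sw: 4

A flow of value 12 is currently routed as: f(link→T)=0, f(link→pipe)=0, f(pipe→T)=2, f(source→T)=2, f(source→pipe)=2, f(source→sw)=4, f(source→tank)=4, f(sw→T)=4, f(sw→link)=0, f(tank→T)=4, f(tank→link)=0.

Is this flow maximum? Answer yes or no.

Residual path source→tank→link→T has bottleneck 1 > 0.
Pushing 1 along it raises the flow to 13, so the given flow is not maximum.

No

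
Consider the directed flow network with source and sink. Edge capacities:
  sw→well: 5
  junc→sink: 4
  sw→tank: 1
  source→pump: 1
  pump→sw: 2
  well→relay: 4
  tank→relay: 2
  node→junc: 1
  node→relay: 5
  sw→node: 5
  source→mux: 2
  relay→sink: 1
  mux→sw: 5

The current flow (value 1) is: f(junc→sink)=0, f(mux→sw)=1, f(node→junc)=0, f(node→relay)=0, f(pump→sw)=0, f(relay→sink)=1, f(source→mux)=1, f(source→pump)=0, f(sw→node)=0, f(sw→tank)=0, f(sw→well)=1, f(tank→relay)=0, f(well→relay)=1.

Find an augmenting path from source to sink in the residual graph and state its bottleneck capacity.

Residual along source→mux→sw→node→junc→sink: source→mux: 1, mux→sw: 4, sw→node: 5, node→junc: 1, junc→sink: 4.
Bottleneck = min = 1.

source→mux→sw→node→junc→sink, bottleneck 1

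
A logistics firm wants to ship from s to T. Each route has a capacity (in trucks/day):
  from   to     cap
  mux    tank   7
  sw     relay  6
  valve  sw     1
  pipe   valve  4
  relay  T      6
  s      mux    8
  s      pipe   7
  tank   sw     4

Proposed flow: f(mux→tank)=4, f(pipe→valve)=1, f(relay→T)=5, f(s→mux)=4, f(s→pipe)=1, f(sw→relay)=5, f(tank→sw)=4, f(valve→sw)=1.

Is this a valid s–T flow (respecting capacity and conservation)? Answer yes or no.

Yes

Every edge has 0 ≤ f(e) ≤ cap(e).
At each intermediate node, inflow equals outflow.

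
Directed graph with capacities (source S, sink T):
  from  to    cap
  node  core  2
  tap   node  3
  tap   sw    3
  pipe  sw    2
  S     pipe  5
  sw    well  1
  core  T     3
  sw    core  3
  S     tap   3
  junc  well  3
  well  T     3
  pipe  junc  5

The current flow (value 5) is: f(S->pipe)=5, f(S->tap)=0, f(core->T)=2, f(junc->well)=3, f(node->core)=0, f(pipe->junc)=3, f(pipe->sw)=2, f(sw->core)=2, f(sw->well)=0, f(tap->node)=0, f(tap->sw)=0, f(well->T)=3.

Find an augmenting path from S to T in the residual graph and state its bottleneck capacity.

Residual along S->tap->sw->core->T: S->tap: 3, tap->sw: 3, sw->core: 1, core->T: 1.
Bottleneck = min = 1.

S->tap->sw->core->T, bottleneck 1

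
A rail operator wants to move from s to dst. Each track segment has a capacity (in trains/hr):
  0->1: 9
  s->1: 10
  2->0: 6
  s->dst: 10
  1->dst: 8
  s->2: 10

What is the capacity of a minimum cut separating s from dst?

Max flow = 18 (via 2 augmenting paths).
In the residual at optimum, the set reachable from s is {0, 1, 2, s}.
Cut edges: s->dst (cap 10), 1->dst (cap 8). Sum = 18.

18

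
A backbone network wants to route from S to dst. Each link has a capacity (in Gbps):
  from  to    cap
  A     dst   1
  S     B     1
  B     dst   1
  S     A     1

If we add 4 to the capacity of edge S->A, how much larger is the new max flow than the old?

Original max flow = 2.
Even with extra capacity on S->A, another cut of capacity 2 remains binding.
New max flow = 2. Increase = 0.

0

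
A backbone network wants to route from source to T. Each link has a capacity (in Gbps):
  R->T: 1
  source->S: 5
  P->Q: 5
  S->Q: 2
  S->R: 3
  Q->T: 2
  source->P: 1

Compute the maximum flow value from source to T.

Augment source->S->R->T: bottleneck 1. Total 1.
Augment source->S->Q->T: bottleneck 2. Total 3.
No augmenting path remains in the residual graph.

3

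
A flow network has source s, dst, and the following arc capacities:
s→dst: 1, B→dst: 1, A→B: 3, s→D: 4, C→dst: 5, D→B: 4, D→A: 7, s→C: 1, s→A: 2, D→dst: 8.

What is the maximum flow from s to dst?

Augment s→dst: bottleneck 1. Total 1.
Augment s→D→dst: bottleneck 4. Total 5.
Augment s→C→dst: bottleneck 1. Total 6.
Augment s→A→B→dst: bottleneck 1. Total 7.
No augmenting path remains in the residual graph.

7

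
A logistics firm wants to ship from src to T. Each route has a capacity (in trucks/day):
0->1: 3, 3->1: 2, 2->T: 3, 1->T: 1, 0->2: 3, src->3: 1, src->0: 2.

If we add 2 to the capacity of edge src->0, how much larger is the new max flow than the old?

Original max flow = 3.
After raising cap(src->0), augmenting paths through that edge carry 1 more unit.
New max flow = 4. Increase = 1.

1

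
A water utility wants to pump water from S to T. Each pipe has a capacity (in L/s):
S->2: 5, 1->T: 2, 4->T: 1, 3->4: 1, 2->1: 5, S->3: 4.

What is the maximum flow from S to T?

Augment S->2->1->T: bottleneck 2. Total 2.
Augment S->3->4->T: bottleneck 1. Total 3.
No augmenting path remains in the residual graph.

3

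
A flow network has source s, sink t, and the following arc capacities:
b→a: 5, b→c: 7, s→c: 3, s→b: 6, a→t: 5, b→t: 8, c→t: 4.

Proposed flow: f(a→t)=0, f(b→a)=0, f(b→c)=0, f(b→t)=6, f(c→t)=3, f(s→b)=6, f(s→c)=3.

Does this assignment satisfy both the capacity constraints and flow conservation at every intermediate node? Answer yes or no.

Yes

Every edge has 0 ≤ f(e) ≤ cap(e).
At each intermediate node, inflow equals outflow.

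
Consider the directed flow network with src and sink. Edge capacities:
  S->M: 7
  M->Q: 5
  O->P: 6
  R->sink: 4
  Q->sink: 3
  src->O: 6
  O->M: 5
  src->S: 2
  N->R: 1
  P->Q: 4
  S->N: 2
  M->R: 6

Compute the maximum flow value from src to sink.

7

Augment src->S->N->R->sink: bottleneck 1. Total 1.
Augment src->S->M->R->sink: bottleneck 1. Total 2.
Augment src->O->M->R->sink: bottleneck 2. Total 4.
Augment src->O->M->Q->sink: bottleneck 3. Total 7.
No augmenting path remains in the residual graph.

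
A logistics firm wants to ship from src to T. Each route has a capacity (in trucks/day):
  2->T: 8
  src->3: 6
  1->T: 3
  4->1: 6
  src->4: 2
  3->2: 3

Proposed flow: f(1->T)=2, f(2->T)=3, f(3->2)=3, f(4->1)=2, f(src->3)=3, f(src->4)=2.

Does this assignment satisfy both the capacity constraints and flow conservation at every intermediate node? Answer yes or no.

Yes

Every edge has 0 ≤ f(e) ≤ cap(e).
At each intermediate node, inflow equals outflow.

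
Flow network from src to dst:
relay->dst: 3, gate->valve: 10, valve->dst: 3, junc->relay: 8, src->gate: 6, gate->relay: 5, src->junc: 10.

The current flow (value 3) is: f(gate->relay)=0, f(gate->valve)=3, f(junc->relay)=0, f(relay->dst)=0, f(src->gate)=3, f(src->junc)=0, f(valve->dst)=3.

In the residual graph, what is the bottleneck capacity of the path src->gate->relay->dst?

Residual capacities along the path: src->gate: 3, gate->relay: 5, relay->dst: 3.
Minimum is 3.

3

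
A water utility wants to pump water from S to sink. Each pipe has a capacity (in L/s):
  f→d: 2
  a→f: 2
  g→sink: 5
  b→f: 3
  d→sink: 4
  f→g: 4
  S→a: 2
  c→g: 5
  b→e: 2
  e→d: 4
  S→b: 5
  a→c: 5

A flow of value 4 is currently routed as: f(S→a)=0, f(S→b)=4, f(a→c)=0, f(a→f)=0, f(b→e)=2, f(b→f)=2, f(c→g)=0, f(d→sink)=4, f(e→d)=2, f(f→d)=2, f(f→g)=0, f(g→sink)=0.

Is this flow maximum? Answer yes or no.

No

Residual path S→b→f→g→sink has bottleneck 1 > 0.
Pushing 1 along it raises the flow to 5, so the given flow is not maximum.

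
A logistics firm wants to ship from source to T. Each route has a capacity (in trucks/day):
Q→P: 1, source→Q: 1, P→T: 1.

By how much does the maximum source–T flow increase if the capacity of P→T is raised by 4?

Original max flow = 1.
Edge P→T does not cross the min cut (source side {source}), so extra capacity there cannot help.
New max flow = 1. Increase = 0.

0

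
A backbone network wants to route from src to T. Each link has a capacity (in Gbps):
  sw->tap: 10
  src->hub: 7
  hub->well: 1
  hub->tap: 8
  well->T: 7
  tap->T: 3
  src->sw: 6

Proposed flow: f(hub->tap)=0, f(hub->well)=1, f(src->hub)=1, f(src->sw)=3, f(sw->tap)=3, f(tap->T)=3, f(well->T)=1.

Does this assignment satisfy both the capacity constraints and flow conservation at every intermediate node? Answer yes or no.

Every edge has 0 ≤ f(e) ≤ cap(e).
At each intermediate node, inflow equals outflow.

Yes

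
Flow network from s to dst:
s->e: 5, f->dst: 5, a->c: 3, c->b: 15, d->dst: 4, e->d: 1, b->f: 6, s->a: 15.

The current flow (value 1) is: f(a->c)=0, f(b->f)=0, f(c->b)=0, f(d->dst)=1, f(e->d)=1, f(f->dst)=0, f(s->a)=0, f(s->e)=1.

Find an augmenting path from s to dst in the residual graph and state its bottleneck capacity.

Residual along s->a->c->b->f->dst: s->a: 15, a->c: 3, c->b: 15, b->f: 6, f->dst: 5.
Bottleneck = min = 3.

s->a->c->b->f->dst, bottleneck 3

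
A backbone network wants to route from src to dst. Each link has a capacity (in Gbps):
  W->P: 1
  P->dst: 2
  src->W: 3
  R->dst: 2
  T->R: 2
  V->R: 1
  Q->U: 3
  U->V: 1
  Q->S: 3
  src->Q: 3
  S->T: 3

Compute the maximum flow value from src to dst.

3

Augment src->W->P->dst: bottleneck 1. Total 1.
Augment src->Q->S->T->R->dst: bottleneck 2. Total 3.
No augmenting path remains in the residual graph.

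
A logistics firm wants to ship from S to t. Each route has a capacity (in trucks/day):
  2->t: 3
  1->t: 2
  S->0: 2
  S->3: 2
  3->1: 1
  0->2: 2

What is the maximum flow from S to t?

3

Augment S->0->2->t: bottleneck 2. Total 2.
Augment S->3->1->t: bottleneck 1. Total 3.
No augmenting path remains in the residual graph.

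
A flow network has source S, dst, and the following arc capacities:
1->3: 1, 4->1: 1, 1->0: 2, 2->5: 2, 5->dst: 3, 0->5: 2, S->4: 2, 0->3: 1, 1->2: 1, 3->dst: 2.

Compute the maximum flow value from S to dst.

Augment S->4->1->3->dst: bottleneck 1. Total 1.
No augmenting path remains in the residual graph.

1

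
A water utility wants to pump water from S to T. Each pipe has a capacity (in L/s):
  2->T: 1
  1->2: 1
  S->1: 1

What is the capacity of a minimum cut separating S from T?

1

Max flow = 1 (via 1 augmenting path).
In the residual at optimum, the set reachable from S is {S}.
Cut edges: S->1 (cap 1). Sum = 1.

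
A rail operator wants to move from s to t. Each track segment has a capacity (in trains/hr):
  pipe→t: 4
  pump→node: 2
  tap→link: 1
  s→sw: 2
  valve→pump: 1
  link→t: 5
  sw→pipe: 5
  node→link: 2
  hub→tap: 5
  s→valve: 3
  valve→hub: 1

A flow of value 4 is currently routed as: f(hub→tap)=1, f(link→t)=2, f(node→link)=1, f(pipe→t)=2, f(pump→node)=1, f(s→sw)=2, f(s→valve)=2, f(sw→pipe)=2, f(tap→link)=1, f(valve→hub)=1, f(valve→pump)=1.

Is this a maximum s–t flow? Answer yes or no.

Residual reachable from s: {s, valve}; t is not reachable.
Saturated cut: valve→pump, valve→hub, s→sw with total capacity 4 = current flow value. Flow is maximum.

Yes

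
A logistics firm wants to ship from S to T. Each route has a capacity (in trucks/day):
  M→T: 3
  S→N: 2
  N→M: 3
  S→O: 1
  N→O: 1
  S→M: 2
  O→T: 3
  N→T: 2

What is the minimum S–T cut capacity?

5

Max flow = 5 (via 3 augmenting paths).
In the residual at optimum, the set reachable from S is {S}.
Cut edges: S→N (cap 2), S→M (cap 2), S→O (cap 1). Sum = 5.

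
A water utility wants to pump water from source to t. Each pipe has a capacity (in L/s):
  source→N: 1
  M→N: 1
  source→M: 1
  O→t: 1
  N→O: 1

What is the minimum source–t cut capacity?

1

Max flow = 1 (via 1 augmenting path).
In the residual at optimum, the set reachable from source is {M, N, source}.
Cut edges: N→O (cap 1). Sum = 1.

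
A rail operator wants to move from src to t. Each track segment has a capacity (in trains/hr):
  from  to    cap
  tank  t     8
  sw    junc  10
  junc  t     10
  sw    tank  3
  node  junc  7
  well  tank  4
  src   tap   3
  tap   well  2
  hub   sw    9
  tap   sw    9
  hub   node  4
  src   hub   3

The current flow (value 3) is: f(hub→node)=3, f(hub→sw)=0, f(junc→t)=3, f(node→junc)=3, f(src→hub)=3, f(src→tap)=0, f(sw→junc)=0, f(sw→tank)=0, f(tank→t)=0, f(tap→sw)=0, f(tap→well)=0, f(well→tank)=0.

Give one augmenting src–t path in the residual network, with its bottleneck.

src→tap→sw→junc→t, bottleneck 3

Residual along src→tap→sw→junc→t: src→tap: 3, tap→sw: 9, sw→junc: 10, junc→t: 7.
Bottleneck = min = 3.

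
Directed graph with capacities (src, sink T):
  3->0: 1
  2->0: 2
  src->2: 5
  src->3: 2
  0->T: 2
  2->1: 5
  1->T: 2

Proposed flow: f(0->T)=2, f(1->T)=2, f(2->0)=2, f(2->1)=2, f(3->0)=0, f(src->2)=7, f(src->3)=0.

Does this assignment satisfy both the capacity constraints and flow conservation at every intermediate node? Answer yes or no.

Capacity violated on src->2: flow 7 > capacity 5.

No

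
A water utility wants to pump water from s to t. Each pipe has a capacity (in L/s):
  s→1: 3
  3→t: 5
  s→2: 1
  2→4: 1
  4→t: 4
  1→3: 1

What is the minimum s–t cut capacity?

Max flow = 2 (via 2 augmenting paths).
In the residual at optimum, the set reachable from s is {1, s}.
Cut edges: 1→3 (cap 1), s→2 (cap 1). Sum = 2.

2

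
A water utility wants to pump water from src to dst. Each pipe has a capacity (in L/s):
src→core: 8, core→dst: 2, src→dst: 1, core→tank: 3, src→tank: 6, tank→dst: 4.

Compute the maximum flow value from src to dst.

Augment src→dst: bottleneck 1. Total 1.
Augment src→core→dst: bottleneck 2. Total 3.
Augment src→tank→dst: bottleneck 4. Total 7.
No augmenting path remains in the residual graph.

7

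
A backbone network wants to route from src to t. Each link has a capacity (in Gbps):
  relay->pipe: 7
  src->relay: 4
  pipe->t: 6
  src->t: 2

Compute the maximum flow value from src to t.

Augment src->t: bottleneck 2. Total 2.
Augment src->relay->pipe->t: bottleneck 4. Total 6.
No augmenting path remains in the residual graph.

6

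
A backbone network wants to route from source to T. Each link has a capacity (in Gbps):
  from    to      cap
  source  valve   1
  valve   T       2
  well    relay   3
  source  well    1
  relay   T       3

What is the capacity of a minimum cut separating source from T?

Max flow = 2 (via 2 augmenting paths).
In the residual at optimum, the set reachable from source is {source}.
Cut edges: source->well (cap 1), source->valve (cap 1). Sum = 2.

2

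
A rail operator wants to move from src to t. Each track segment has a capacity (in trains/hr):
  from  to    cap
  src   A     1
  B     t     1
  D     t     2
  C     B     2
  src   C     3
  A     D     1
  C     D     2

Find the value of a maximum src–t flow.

3

Augment src->C->B->t: bottleneck 1. Total 1.
Augment src->C->D->t: bottleneck 2. Total 3.
No augmenting path remains in the residual graph.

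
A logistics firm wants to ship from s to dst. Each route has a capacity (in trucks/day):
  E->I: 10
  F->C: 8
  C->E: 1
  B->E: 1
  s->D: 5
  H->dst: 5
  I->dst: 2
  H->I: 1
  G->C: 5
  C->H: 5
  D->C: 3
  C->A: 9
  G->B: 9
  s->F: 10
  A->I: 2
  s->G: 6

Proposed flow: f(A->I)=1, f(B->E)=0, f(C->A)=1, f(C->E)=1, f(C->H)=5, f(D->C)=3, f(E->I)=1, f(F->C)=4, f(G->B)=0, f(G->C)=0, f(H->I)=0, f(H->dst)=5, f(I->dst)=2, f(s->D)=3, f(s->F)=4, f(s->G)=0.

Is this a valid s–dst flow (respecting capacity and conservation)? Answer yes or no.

Yes

Every edge has 0 ≤ f(e) ≤ cap(e).
At each intermediate node, inflow equals outflow.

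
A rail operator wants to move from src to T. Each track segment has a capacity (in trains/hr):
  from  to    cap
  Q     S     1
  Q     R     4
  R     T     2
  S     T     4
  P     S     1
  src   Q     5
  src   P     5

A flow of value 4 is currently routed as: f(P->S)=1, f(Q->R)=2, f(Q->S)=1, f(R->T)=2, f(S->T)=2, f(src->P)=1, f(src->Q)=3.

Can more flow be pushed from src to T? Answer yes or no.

No

Residual reachable from src: {P, Q, R, src}; T is not reachable.
Saturated cut: Q->S, R->T, P->S with total capacity 4 = current flow value. Flow is maximum.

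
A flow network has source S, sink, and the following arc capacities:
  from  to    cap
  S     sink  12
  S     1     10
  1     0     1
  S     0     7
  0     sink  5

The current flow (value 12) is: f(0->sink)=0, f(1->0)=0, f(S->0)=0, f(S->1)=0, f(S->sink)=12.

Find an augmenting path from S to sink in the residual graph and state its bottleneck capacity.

S->0->sink, bottleneck 5

Residual along S->0->sink: S->0: 7, 0->sink: 5.
Bottleneck = min = 5.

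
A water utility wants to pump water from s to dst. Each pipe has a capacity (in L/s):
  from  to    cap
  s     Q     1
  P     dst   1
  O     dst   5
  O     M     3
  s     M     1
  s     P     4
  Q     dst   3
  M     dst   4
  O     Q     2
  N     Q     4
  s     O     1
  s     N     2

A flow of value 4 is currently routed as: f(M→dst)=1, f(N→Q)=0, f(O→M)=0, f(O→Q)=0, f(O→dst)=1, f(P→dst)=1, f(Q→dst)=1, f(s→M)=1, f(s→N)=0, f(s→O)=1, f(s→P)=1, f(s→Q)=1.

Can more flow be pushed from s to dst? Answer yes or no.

Residual path s→N→Q→dst has bottleneck 2 > 0.
Pushing 2 along it raises the flow to 6, so the given flow is not maximum.

Yes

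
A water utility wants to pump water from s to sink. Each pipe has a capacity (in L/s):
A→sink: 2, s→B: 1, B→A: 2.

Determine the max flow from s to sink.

Augment s→B→A→sink: bottleneck 1. Total 1.
No augmenting path remains in the residual graph.

1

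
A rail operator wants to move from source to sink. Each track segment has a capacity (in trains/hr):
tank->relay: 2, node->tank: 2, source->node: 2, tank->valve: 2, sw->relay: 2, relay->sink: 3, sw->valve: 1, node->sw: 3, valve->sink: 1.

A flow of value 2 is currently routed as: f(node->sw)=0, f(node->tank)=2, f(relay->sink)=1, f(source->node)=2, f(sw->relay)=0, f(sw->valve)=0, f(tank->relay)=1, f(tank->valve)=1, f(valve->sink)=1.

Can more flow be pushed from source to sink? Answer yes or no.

Residual reachable from source: {source}; sink is not reachable.
Saturated cut: source->node with total capacity 2 = current flow value. Flow is maximum.

No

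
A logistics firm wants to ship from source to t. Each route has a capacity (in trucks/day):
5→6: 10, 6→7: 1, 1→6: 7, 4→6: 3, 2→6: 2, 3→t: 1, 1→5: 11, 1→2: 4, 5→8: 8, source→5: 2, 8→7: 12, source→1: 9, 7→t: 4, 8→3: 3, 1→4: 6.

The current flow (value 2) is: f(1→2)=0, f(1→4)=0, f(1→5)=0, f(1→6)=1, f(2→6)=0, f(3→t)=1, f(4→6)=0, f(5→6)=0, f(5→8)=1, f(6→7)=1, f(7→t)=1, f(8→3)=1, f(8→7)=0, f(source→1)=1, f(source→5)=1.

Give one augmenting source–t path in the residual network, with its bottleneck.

source→5→8→7→t, bottleneck 1

Residual along source→5→8→7→t: source→5: 1, 5→8: 7, 8→7: 12, 7→t: 3.
Bottleneck = min = 1.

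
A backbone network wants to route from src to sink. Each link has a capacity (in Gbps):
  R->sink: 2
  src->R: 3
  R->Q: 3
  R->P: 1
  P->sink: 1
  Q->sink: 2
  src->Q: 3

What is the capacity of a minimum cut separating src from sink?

5

Max flow = 5 (via 3 augmenting paths).
In the residual at optimum, the set reachable from src is {Q, src}.
Cut edges: src->R (cap 3), Q->sink (cap 2). Sum = 5.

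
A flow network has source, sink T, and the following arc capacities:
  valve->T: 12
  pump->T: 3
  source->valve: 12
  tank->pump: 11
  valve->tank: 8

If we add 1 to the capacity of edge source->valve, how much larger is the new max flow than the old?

Original max flow = 12.
After raising cap(source->valve), augmenting paths through that edge carry 1 more unit.
New max flow = 13. Increase = 1.

1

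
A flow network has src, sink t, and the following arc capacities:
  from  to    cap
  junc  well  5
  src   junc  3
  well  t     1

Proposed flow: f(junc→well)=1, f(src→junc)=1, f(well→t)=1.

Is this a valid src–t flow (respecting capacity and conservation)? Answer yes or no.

Yes

Every edge has 0 ≤ f(e) ≤ cap(e).
At each intermediate node, inflow equals outflow.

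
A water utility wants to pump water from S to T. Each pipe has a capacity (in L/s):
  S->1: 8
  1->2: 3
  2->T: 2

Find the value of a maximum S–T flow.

Augment S->1->2->T: bottleneck 2. Total 2.
No augmenting path remains in the residual graph.

2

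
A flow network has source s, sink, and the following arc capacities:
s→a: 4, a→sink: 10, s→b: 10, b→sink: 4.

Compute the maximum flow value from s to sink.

8

Augment s→b→sink: bottleneck 4. Total 4.
Augment s→a→sink: bottleneck 4. Total 8.
No augmenting path remains in the residual graph.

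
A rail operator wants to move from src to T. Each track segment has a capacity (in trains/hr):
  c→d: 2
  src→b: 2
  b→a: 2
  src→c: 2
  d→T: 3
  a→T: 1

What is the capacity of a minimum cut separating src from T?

Max flow = 3 (via 2 augmenting paths).
In the residual at optimum, the set reachable from src is {a, b, src}.
Cut edges: src→c (cap 2), a→T (cap 1). Sum = 3.

3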